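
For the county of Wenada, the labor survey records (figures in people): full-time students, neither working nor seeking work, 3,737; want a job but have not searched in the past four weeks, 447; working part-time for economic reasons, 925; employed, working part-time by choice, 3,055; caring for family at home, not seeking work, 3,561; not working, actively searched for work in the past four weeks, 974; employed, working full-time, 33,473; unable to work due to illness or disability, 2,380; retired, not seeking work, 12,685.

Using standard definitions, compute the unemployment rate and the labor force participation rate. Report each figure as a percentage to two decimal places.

Employed = 925 + 3,055 + 33,473 = 37,453 (anyone who worked, including part-time for economic reasons, counts as employed).
Unemployed = 974.
Labor force = 37,453 + 974 = 38,427.
Not in labor force = 3,737 + 447 + 3,561 + 2,380 + 12,685 = 22,810 (those not working and not actively searching are outside the labor force — including those who want a job but have given up searching).
Civilian working-age population = 38,427 + 22,810 = 61,237.
Unemployment rate = 974 / 38,427 = 2.53%.
Labor force participation rate = 38,427 / 61,237 = 62.75%.

Unemployment rate ≈ 2.53%; labor force participation rate ≈ 62.75%.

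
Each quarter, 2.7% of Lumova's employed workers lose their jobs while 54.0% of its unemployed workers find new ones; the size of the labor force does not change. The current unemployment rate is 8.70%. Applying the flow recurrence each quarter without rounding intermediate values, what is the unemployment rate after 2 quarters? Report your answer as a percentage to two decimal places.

Unemployment rate after two quarters ≈ 5.50%.

With a fixed labor force, u_{t+1} = u_t + s·(1−u_t) − f·u_t = u_t·(1−s−f) + s.
Here 1−s−f = 0.433 and s = 0.027.
u_1 = 0.087000 × 0.433 + 0.027 = 0.064671.
u_2 = 0.064671 × 0.433 + 0.027 = 0.055003.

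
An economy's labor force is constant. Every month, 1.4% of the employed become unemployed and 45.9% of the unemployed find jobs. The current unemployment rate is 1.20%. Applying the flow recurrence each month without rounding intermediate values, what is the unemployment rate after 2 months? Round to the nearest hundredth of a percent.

Unemployment rate after two months ≈ 2.47%.

With a fixed labor force, u_{t+1} = u_t + s·(1−u_t) − f·u_t = u_t·(1−s−f) + s.
Here 1−s−f = 0.527 and s = 0.014.
u_1 = 0.012000 × 0.527 + 0.014 = 0.020324.
u_2 = 0.020324 × 0.527 + 0.014 = 0.024711.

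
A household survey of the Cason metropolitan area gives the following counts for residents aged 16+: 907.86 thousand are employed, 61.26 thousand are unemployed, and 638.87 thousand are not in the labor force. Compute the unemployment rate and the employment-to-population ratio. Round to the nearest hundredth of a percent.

Labor force = employed + unemployed = 907.86 + 61.26 = 969.12 thousand.
Working-age population = 969.12 + 638.87 = 1,607.99 thousand.
Unemployment rate = 61.26 / 969.12 = 6.32%.
Employment-population ratio = 907.86 / 1,607.99 = 56.46%.

Unemployment rate ≈ 6.32%; employment-population ratio ≈ 56.46%.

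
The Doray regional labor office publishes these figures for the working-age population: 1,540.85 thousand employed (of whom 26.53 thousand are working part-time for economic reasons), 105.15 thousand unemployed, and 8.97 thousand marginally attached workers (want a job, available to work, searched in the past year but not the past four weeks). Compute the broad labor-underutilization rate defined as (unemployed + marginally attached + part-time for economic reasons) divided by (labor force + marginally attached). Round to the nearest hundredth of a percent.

Labor force = 1,540.85 + 105.15 = 1,646.00 thousand.
Numerator = 105.15 + 8.97 + 26.53 = 140.65 thousand.
Denominator = 1,646.00 + 8.97 = 1,654.97 thousand.
Broad rate = 140.65 / 1,654.97 = 8.50%.

Broad underutilization rate ≈ 8.50%.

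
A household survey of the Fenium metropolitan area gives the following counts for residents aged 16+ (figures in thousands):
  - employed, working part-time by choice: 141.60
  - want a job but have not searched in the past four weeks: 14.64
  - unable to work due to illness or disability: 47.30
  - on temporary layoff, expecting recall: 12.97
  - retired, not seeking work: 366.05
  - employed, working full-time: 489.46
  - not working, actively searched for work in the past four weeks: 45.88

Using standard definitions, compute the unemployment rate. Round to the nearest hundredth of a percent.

Unemployment rate ≈ 8.53%.

Employed = 141.60 + 489.46 = 631.06 thousand.
Unemployed = 12.97 + 45.88 = 58.85 thousand (jobless and actively searching, or on temporary layoff).
Labor force = 631.06 + 58.85 = 689.91 thousand.
Unemployment rate = 58.85 / 689.91 = 8.53%.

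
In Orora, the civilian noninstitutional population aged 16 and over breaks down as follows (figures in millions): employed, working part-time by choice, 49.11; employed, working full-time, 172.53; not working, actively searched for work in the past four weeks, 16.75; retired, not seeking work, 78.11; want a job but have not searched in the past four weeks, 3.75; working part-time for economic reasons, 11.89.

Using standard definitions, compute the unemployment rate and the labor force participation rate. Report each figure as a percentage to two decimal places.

Unemployment rate ≈ 6.69%; labor force participation rate ≈ 75.35%.

Employed = 49.11 + 172.53 + 11.89 = 233.53 million (anyone who worked, including part-time for economic reasons, counts as employed).
Unemployed = 16.75 million.
Labor force = 233.53 + 16.75 = 250.28 million.
Not in labor force = 78.11 + 3.75 = 81.86 million (those not working and not actively searching are outside the labor force — including those who want a job but have given up searching).
Civilian working-age population = 250.28 + 81.86 = 332.14 million.
Unemployment rate = 16.75 / 250.28 = 6.69%.
Labor force participation rate = 250.28 / 332.14 = 75.35%.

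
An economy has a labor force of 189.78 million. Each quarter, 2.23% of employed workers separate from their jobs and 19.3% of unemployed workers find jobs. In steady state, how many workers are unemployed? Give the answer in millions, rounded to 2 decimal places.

About 19.66 million are unemployed in steady state.

Steady-state unemployment rate u* = s/(s+f) = 2.23/(2.23+19.3) = 0.103576.
Unemployed = u* × labor force = 0.103576 × 189.78 ≈ 19.66 million.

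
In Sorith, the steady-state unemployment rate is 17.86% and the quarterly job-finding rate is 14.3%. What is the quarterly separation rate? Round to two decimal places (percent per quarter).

From u* = s/(s+f): s = u·f/(1−u).
s = 0.1786 × 14.3 / (1 − 0.1786) = 2.5540 / 0.8214 ≈ 3.11% per quarter.

Separation rate ≈ 3.11% per quarter.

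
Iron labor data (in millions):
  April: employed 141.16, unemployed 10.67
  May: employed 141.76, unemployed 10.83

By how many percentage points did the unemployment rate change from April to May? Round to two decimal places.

April: labor force = 141.16 + 10.67 = 151.83; u = 10.67/151.83 = 7.03%.
May: labor force = 141.76 + 10.83 = 152.59; u = 10.83/152.59 = 7.10%.
Change = 7.10% − 7.03% = +0.07 pp.

The unemployment rate changed by +0.07 percentage points.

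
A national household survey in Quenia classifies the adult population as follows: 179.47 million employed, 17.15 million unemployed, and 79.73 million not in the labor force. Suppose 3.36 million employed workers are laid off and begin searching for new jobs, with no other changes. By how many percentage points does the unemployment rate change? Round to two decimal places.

The unemployment rate changes by +1.71 percentage points.

Initially, labor force = 179.47 + 17.15 = 196.62 million, so u = 17.15/196.62 = 8.72%.
After the change, employed falls and unemployed rises by 3.36; labor force unchanged → E = 176.11, U = 20.51, labor force = 196.62 million.
New unemployment rate = 20.51 / 196.62 = 10.43%.
Change = 10.43% − 8.72% = +1.71 percentage points.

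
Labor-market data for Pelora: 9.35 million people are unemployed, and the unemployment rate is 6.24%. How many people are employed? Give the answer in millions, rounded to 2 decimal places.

Labor force = U / u = 9.35 / 0.0624 ≈ 149.84 million.
Employed = labor force − unemployed = 149.84 − 9.35 = 140.49 million.

About 140.49 million are employed.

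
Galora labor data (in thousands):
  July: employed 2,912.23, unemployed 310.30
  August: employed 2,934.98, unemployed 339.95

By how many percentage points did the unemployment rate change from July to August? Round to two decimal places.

The unemployment rate changed by +0.75 percentage points.

July: labor force = 2,912.23 + 310.30 = 3,222.53; u = 310.30/3,222.53 = 9.63%.
August: labor force = 2,934.98 + 339.95 = 3,274.93; u = 339.95/3,274.93 = 10.38%.
Change = 10.38% − 9.63% = +0.75 pp.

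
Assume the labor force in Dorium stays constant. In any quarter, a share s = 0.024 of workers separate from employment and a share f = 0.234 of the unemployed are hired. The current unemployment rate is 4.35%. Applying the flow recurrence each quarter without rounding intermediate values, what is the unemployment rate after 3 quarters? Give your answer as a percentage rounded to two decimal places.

Unemployment rate after three quarters ≈ 7.28%.

With a fixed labor force, u_{t+1} = u_t + s·(1−u_t) − f·u_t = u_t·(1−s−f) + s.
Here 1−s−f = 0.742 and s = 0.024.
u_1 = 0.043500 × 0.742 + 0.024 = 0.056277.
u_2 = 0.056277 × 0.742 + 0.024 = 0.065758.
u_3 = 0.065758 × 0.742 + 0.024 = 0.072792.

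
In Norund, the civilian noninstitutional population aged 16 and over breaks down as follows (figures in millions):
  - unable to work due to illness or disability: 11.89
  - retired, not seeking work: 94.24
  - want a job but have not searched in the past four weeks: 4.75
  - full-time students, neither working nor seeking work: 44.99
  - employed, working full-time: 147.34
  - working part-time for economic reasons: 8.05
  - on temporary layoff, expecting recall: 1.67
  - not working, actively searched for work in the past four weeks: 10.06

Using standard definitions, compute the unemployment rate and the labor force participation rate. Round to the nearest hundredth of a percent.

Unemployment rate ≈ 7.02%; labor force participation rate ≈ 51.74%.

Employed = 147.34 + 8.05 = 155.39 million (anyone who worked, including part-time for economic reasons, counts as employed).
Unemployed = 1.67 + 10.06 = 11.73 million (jobless and actively searching, or on temporary layoff).
Labor force = 155.39 + 11.73 = 167.12 million.
Not in labor force = 11.89 + 94.24 + 4.75 + 44.99 = 155.87 million (those not working and not actively searching are outside the labor force — including those who want a job but have given up searching).
Civilian working-age population = 167.12 + 155.87 = 322.99 million.
Unemployment rate = 11.73 / 167.12 = 7.02%.
Labor force participation rate = 167.12 / 322.99 = 51.74%.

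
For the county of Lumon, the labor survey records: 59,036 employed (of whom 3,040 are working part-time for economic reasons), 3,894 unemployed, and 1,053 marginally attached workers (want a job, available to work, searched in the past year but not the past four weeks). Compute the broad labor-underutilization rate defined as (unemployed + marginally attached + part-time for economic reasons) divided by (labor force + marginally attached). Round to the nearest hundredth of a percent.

Broad underutilization rate ≈ 12.48%.

Labor force = 59,036 + 3,894 = 62,930.
Numerator = 3,894 + 1,053 + 3,040 = 7,987.
Denominator = 62,930 + 1,053 = 63,983.
Broad rate = 7,987 / 63,983 = 12.48%.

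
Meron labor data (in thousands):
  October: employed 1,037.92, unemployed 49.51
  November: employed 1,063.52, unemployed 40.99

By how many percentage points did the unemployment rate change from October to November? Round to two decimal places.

October: labor force = 1,037.92 + 49.51 = 1,087.43; u = 49.51/1,087.43 = 4.55%.
November: labor force = 1,063.52 + 40.99 = 1,104.51; u = 40.99/1,104.51 = 3.71%.
Change = 3.71% − 4.55% = −0.84 pp.

The unemployment rate changed by −0.84 percentage points.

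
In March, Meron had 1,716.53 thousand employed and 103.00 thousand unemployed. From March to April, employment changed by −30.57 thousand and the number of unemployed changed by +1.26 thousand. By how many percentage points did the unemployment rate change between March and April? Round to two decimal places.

March: labor force = 1,716.53 + 103.00 = 1,819.53; u = 103.00/1,819.53 = 5.66%.
April: labor force = 1,685.96 + 104.26 = 1,790.22; u = 104.26/1,790.22 = 5.82%.
Change = 5.82% − 5.66% = +0.16 pp.

The unemployment rate changed by +0.16 percentage points.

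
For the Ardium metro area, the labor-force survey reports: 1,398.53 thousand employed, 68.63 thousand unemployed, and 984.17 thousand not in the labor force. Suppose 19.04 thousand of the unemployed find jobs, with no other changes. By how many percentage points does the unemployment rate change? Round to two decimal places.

Initially, labor force = 1,398.53 + 68.63 = 1,467.16 thousand, so u = 68.63/1,467.16 = 4.68%.
After the change, unemployed falls and employed rises by 19.04; labor force unchanged → E = 1,417.57, U = 49.59, labor force = 1,467.16 thousand.
New unemployment rate = 49.59 / 1,467.16 = 3.38%.
Change = 3.38% − 4.68% = −1.30 percentage points.

The unemployment rate changes by −1.30 percentage points.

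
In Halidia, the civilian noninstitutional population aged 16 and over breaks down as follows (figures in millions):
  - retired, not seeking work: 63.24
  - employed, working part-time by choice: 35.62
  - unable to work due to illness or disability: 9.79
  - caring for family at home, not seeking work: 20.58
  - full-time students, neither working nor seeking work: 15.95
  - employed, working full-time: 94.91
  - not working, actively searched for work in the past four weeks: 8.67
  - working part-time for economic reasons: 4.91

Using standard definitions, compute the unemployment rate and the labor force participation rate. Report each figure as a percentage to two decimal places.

Employed = 35.62 + 94.91 + 4.91 = 135.44 million (anyone who worked, including part-time for economic reasons, counts as employed).
Unemployed = 8.67 million.
Labor force = 135.44 + 8.67 = 144.11 million.
Not in labor force = 63.24 + 9.79 + 20.58 + 15.95 = 109.56 million (those not working and not actively searching are outside the labor force).
Civilian working-age population = 144.11 + 109.56 = 253.67 million.
Unemployment rate = 8.67 / 144.11 = 6.02%.
Labor force participation rate = 144.11 / 253.67 = 56.81%.

Unemployment rate ≈ 6.02%; labor force participation rate ≈ 56.81%.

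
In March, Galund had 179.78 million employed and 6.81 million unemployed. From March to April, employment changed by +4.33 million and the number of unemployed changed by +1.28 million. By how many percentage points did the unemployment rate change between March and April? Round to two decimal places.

The unemployment rate changed by +0.56 percentage points.

March: labor force = 179.78 + 6.81 = 186.59; u = 6.81/186.59 = 3.65%.
April: labor force = 184.11 + 8.09 = 192.20; u = 8.09/192.20 = 4.21%.
Change = 4.21% − 3.65% = +0.56 pp.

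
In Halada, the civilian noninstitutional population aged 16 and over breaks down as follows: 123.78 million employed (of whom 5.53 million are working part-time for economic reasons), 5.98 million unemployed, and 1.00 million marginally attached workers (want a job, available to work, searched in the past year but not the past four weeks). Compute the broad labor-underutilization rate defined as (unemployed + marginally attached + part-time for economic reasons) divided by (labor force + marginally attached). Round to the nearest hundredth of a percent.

Broad underutilization rate ≈ 9.57%.

Labor force = 123.78 + 5.98 = 129.76 million.
Numerator = 5.98 + 1.00 + 5.53 = 12.51 million.
Denominator = 129.76 + 1.00 = 130.76 million.
Broad rate = 12.51 / 130.76 = 9.57%.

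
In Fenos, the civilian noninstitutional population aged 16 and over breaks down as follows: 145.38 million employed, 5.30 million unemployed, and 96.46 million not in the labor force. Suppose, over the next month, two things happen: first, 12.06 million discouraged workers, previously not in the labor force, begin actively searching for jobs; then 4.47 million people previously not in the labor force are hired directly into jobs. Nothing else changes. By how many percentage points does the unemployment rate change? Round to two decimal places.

The unemployment rate changes by +6.86 percentage points.

Initially, labor force = 145.38 + 5.30 = 150.68 million, so u = 5.30/150.68 = 3.52%.
After the first change, unemployed and labor force both rise by 12.06 → E = 145.38, U = 17.36, labor force = 162.74 million.
After the second change, employed and labor force both rise by 4.47; unemployed unchanged → E = 149.85, U = 17.36, labor force = 167.21 million.
New unemployment rate = 17.36 / 167.21 = 10.38%.
Change = 10.38% − 3.52% = +6.86 percentage points.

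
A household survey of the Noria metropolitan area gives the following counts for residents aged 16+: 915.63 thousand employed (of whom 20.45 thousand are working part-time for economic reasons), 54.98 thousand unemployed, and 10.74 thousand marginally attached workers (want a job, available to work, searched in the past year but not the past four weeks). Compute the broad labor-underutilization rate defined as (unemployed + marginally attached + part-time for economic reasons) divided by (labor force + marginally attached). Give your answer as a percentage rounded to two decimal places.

Labor force = 915.63 + 54.98 = 970.61 thousand.
Numerator = 54.98 + 10.74 + 20.45 = 86.17 thousand.
Denominator = 970.61 + 10.74 = 981.35 thousand.
Broad rate = 86.17 / 981.35 = 8.78%.

Broad underutilization rate ≈ 8.78%.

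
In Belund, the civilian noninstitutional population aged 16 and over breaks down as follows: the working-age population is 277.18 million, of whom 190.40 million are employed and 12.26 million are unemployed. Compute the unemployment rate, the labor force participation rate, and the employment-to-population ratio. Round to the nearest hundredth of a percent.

Unemployment rate ≈ 6.05%; labor force participation rate ≈ 73.11%; employment-population ratio ≈ 68.69%.

Labor force = employed + unemployed = 190.40 + 12.26 = 202.66 million.
Unemployment rate = 12.26 / 202.66 = 6.05%.
Labor force participation rate = 202.66 / 277.18 = 73.11%.
Employment-population ratio = 190.40 / 277.18 = 68.69%.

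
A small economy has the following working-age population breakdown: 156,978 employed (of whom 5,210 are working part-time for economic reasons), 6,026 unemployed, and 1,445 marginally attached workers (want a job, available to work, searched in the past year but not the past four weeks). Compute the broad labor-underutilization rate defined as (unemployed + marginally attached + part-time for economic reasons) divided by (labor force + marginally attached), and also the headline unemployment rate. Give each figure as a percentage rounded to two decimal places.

Broad underutilization rate ≈ 7.71%; headline unemployment rate ≈ 3.70%.

Labor force = 156,978 + 6,026 = 163,004.
Numerator = 6,026 + 1,445 + 5,210 = 12,681.
Denominator = 163,004 + 1,445 = 164,449.
Broad rate = 12,681 / 164,449 = 7.71%.
Headline unemployment rate = 6,026 / 163,004 = 3.70%.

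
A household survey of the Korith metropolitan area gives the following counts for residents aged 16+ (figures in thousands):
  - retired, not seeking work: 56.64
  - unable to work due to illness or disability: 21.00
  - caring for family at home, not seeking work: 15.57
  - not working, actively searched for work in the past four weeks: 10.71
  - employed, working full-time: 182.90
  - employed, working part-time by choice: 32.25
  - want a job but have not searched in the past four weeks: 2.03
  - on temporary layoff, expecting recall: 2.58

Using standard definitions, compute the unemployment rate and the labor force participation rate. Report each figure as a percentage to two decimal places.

Unemployment rate ≈ 5.82%; labor force participation rate ≈ 70.58%.

Employed = 182.90 + 32.25 = 215.15 thousand.
Unemployed = 10.71 + 2.58 = 13.29 thousand (jobless and actively searching, or on temporary layoff).
Labor force = 215.15 + 13.29 = 228.44 thousand.
Not in labor force = 56.64 + 21.00 + 15.57 + 2.03 = 95.24 thousand (those not working and not actively searching are outside the labor force — including those who want a job but have given up searching).
Civilian working-age population = 228.44 + 95.24 = 323.68 thousand.
Unemployment rate = 13.29 / 228.44 = 5.82%.
Labor force participation rate = 228.44 / 323.68 = 70.58%.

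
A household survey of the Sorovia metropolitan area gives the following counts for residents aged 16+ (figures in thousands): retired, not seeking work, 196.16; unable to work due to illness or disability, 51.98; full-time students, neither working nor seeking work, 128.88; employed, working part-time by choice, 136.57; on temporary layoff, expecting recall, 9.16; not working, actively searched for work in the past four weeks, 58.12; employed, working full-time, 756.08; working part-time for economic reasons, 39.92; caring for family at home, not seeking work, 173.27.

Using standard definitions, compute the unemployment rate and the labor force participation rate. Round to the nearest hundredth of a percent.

Unemployment rate ≈ 6.73%; labor force participation rate ≈ 64.50%.

Employed = 136.57 + 756.08 + 39.92 = 932.57 thousand (anyone who worked, including part-time for economic reasons, counts as employed).
Unemployed = 9.16 + 58.12 = 67.28 thousand (jobless and actively searching, or on temporary layoff).
Labor force = 932.57 + 67.28 = 999.85 thousand.
Not in labor force = 196.16 + 51.98 + 128.88 + 173.27 = 550.29 thousand (those not working and not actively searching are outside the labor force).
Civilian working-age population = 999.85 + 550.29 = 1,550.14 thousand.
Unemployment rate = 67.28 / 999.85 = 6.73%.
Labor force participation rate = 999.85 / 1,550.14 = 64.50%.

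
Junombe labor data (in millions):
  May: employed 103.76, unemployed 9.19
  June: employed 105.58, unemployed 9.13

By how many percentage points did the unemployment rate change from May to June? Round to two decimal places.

May: labor force = 103.76 + 9.19 = 112.95; u = 9.19/112.95 = 8.14%.
June: labor force = 105.58 + 9.13 = 114.71; u = 9.13/114.71 = 7.96%.
Change = 7.96% − 8.14% = −0.18 pp.

The unemployment rate changed by −0.18 percentage points.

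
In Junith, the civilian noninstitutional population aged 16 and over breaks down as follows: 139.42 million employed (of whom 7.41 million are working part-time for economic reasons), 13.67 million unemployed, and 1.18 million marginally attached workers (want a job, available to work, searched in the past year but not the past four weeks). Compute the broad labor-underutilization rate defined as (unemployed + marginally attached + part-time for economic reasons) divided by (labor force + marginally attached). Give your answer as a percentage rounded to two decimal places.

Labor force = 139.42 + 13.67 = 153.09 million.
Numerator = 13.67 + 1.18 + 7.41 = 22.26 million.
Denominator = 153.09 + 1.18 = 154.27 million.
Broad rate = 22.26 / 154.27 = 14.43%.

Broad underutilization rate ≈ 14.43%.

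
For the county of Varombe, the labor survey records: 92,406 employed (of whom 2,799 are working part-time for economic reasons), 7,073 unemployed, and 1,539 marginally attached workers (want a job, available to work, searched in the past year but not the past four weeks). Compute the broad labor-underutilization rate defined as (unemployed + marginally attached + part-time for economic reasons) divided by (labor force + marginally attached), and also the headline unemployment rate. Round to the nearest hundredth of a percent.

Labor force = 92,406 + 7,073 = 99,479.
Numerator = 7,073 + 1,539 + 2,799 = 11,411.
Denominator = 99,479 + 1,539 = 101,018.
Broad rate = 11,411 / 101,018 = 11.30%.
Headline unemployment rate = 7,073 / 99,479 = 7.11%.

Broad underutilization rate ≈ 11.30%; headline unemployment rate ≈ 7.11%.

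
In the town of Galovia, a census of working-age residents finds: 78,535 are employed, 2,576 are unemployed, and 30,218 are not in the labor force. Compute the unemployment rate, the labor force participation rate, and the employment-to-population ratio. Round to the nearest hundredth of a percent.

Unemployment rate ≈ 3.18%; labor force participation rate ≈ 72.86%; employment-population ratio ≈ 70.54%.

Labor force = employed + unemployed = 78,535 + 2,576 = 81,111.
Working-age population = 81,111 + 30,218 = 111,329.
Unemployment rate = 2,576 / 81,111 = 3.18%.
Labor force participation rate = 81,111 / 111,329 = 72.86%.
Employment-population ratio = 78,535 / 111,329 = 70.54%.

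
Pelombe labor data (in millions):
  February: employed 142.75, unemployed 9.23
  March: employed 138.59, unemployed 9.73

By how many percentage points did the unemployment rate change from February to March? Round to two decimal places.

The unemployment rate changed by +0.49 percentage points.

February: labor force = 142.75 + 9.23 = 151.98; u = 9.23/151.98 = 6.07%.
March: labor force = 138.59 + 9.73 = 148.32; u = 9.73/148.32 = 6.56%.
Change = 6.56% − 6.07% = +0.49 pp.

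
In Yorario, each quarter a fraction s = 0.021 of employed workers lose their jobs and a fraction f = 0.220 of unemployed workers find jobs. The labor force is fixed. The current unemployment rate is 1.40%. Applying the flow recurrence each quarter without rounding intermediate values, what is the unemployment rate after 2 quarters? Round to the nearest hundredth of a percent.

Unemployment rate after two quarters ≈ 4.50%.

With a fixed labor force, u_{t+1} = u_t + s·(1−u_t) − f·u_t = u_t·(1−s−f) + s.
Here 1−s−f = 0.759 and s = 0.021.
u_1 = 0.014000 × 0.759 + 0.021 = 0.031626.
u_2 = 0.031626 × 0.759 + 0.021 = 0.045004.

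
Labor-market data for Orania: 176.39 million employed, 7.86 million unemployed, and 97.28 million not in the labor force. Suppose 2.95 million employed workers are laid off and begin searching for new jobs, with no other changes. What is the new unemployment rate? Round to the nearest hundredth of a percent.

New unemployment rate ≈ 5.87%.

Initially, labor force = 176.39 + 7.86 = 184.25 million, so u = 7.86/184.25 = 4.27%.
After the change, employed falls and unemployed rises by 2.95; labor force unchanged → E = 173.44, U = 10.81, labor force = 184.25 million.
New unemployment rate = 10.81 / 184.25 = 5.87%.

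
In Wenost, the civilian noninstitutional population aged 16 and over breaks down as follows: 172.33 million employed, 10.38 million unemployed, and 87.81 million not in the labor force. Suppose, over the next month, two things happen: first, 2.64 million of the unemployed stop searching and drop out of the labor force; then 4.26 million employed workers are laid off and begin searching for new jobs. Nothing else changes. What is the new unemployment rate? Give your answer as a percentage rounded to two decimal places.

New unemployment rate ≈ 6.66%.

Initially, labor force = 172.33 + 10.38 = 182.71 million, so u = 10.38/182.71 = 5.68%.
After the first change, unemployed and labor force both fall by 2.64 → E = 172.33, U = 7.74, labor force = 180.07 million.
After the second change, employed falls and unemployed rises by 4.26; labor force unchanged → E = 168.07, U = 12.00, labor force = 180.07 million.
New unemployment rate = 12.00 / 180.07 = 6.66%.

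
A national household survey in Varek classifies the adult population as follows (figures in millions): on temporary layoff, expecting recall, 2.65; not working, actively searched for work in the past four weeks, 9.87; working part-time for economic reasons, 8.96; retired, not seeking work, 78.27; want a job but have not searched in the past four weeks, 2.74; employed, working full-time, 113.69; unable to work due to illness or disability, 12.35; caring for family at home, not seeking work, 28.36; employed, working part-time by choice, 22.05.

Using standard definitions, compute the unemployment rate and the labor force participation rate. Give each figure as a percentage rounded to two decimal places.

Unemployment rate ≈ 7.96%; labor force participation rate ≈ 56.36%.

Employed = 8.96 + 113.69 + 22.05 = 144.70 million (anyone who worked, including part-time for economic reasons, counts as employed).
Unemployed = 2.65 + 9.87 = 12.52 million (jobless and actively searching, or on temporary layoff).
Labor force = 144.70 + 12.52 = 157.22 million.
Not in labor force = 78.27 + 2.74 + 12.35 + 28.36 = 121.72 million (those not working and not actively searching are outside the labor force — including those who want a job but have given up searching).
Civilian working-age population = 157.22 + 121.72 = 278.94 million.
Unemployment rate = 12.52 / 157.22 = 7.96%.
Labor force participation rate = 157.22 / 278.94 = 56.36%.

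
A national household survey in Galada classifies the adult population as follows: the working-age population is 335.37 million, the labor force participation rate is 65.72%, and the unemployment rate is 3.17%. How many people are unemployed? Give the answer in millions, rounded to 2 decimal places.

About 6.99 million are unemployed.

Labor force = 0.6572 × 335.37 = 220.41 million.
Unemployed = 0.0317 × 220.41 ≈ 6.99 million.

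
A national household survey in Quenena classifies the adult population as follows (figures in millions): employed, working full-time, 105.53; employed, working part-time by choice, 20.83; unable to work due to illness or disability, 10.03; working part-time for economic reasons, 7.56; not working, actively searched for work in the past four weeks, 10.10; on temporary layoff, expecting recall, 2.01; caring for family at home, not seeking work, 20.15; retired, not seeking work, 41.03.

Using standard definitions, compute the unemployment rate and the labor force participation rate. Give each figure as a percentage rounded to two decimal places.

Employed = 105.53 + 20.83 + 7.56 = 133.92 million (anyone who worked, including part-time for economic reasons, counts as employed).
Unemployed = 10.10 + 2.01 = 12.11 million (jobless and actively searching, or on temporary layoff).
Labor force = 133.92 + 12.11 = 146.03 million.
Not in labor force = 10.03 + 20.15 + 41.03 = 71.21 million (those not working and not actively searching are outside the labor force).
Civilian working-age population = 146.03 + 71.21 = 217.24 million.
Unemployment rate = 12.11 / 146.03 = 8.29%.
Labor force participation rate = 146.03 / 217.24 = 67.22%.

Unemployment rate ≈ 8.29%; labor force participation rate ≈ 67.22%.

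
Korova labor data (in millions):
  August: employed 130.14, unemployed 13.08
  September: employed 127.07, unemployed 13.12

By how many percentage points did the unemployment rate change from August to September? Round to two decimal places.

August: labor force = 130.14 + 13.08 = 143.22; u = 13.08/143.22 = 9.13%.
September: labor force = 127.07 + 13.12 = 140.19; u = 13.12/140.19 = 9.36%.
Change = 9.36% − 9.13% = +0.23 pp.

The unemployment rate changed by +0.23 percentage points.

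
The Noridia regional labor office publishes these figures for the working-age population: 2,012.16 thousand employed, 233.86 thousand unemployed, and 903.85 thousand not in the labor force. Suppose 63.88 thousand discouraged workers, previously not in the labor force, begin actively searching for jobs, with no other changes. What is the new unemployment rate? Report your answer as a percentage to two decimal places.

New unemployment rate ≈ 12.89%.

Initially, labor force = 2,012.16 + 233.86 = 2,246.02 thousand, so u = 233.86/2,246.02 = 10.41%.
After the change, unemployed and labor force both rise by 63.88 → E = 2,012.16, U = 297.74, labor force = 2,309.90 thousand.
New unemployment rate = 297.74 / 2,309.90 = 12.89%.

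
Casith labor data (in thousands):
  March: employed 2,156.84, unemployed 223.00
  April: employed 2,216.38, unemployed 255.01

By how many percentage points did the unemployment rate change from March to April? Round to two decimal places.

March: labor force = 2,156.84 + 223.00 = 2,379.84; u = 223.00/2,379.84 = 9.37%.
April: labor force = 2,216.38 + 255.01 = 2,471.39; u = 255.01/2,471.39 = 10.32%.
Change = 10.32% − 9.37% = +0.95 pp.

The unemployment rate changed by +0.95 percentage points.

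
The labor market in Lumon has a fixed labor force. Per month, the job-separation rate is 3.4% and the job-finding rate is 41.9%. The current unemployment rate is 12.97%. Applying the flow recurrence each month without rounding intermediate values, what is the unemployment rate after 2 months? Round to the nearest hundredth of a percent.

With a fixed labor force, u_{t+1} = u_t + s·(1−u_t) − f·u_t = u_t·(1−s−f) + s.
Here 1−s−f = 0.547 and s = 0.034.
u_1 = 0.129700 × 0.547 + 0.034 = 0.104946.
u_2 = 0.104946 × 0.547 + 0.034 = 0.091405.

Unemployment rate after two months ≈ 9.14%.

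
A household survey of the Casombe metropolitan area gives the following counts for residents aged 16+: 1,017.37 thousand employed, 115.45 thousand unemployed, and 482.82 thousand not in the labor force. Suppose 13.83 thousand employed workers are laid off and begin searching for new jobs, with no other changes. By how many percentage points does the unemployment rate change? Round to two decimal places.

Initially, labor force = 1,017.37 + 115.45 = 1,132.82 thousand, so u = 115.45/1,132.82 = 10.19%.
After the change, employed falls and unemployed rises by 13.83; labor force unchanged → E = 1,003.54, U = 129.28, labor force = 1,132.82 thousand.
New unemployment rate = 129.28 / 1,132.82 = 11.41%.
Change = 11.41% − 10.19% = +1.22 percentage points.

The unemployment rate changes by +1.22 percentage points.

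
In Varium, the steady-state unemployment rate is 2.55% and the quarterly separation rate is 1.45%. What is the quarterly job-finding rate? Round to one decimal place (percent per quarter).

Job-finding rate ≈ 55.4% per quarter.

From u* = s/(s+f): f = s·(1−u)/u.
f = 1.45 × (1 − 0.0255) / 0.0255 = 1.4130 / 0.0255 ≈ 55.4% per quarter.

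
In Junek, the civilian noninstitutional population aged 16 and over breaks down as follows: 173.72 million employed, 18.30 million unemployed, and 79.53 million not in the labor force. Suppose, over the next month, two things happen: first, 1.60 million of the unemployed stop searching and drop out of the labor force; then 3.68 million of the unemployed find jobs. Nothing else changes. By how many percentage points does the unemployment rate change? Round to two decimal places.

Initially, labor force = 173.72 + 18.30 = 192.02 million, so u = 18.30/192.02 = 9.53%.
After the first change, unemployed and labor force both fall by 1.60 → E = 173.72, U = 16.70, labor force = 190.42 million.
After the second change, unemployed falls and employed rises by 3.68; labor force unchanged → E = 177.40, U = 13.02, labor force = 190.42 million.
New unemployment rate = 13.02 / 190.42 = 6.84%.
Change = 6.84% − 9.53% = −2.69 percentage points.

The unemployment rate changes by −2.69 percentage points.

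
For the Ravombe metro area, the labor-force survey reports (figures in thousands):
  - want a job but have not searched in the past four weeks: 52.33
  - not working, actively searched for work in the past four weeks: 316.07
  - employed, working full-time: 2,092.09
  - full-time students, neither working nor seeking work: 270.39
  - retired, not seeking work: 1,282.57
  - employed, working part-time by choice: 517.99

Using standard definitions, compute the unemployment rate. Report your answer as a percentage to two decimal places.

Employed = 2,092.09 + 517.99 = 2,610.08 thousand.
Unemployed = 316.07 thousand.
Labor force = 2,610.08 + 316.07 = 2,926.15 thousand.
Unemployment rate = 316.07 / 2,926.15 = 10.80%.

Unemployment rate ≈ 10.80%.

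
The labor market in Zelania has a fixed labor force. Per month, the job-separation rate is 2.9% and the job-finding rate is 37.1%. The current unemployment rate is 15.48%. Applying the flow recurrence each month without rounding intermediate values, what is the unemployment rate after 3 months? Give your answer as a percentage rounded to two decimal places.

With a fixed labor force, u_{t+1} = u_t + s·(1−u_t) − f·u_t = u_t·(1−s−f) + s.
Here 1−s−f = 0.600 and s = 0.029.
u_1 = 0.154800 × 0.600 + 0.029 = 0.121880.
u_2 = 0.121880 × 0.600 + 0.029 = 0.102128.
u_3 = 0.102128 × 0.600 + 0.029 = 0.090277.

Unemployment rate after three months ≈ 9.03%.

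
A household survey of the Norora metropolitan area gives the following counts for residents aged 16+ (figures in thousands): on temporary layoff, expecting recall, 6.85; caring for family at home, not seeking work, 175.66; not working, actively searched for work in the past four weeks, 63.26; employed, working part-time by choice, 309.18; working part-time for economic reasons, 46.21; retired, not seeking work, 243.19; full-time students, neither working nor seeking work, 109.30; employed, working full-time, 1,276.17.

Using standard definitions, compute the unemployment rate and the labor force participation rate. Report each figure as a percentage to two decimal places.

Employed = 309.18 + 46.21 + 1,276.17 = 1,631.56 thousand (anyone who worked, including part-time for economic reasons, counts as employed).
Unemployed = 6.85 + 63.26 = 70.11 thousand (jobless and actively searching, or on temporary layoff).
Labor force = 1,631.56 + 70.11 = 1,701.67 thousand.
Not in labor force = 175.66 + 243.19 + 109.30 = 528.15 thousand (those not working and not actively searching are outside the labor force).
Civilian working-age population = 1,701.67 + 528.15 = 2,229.82 thousand.
Unemployment rate = 70.11 / 1,701.67 = 4.12%.
Labor force participation rate = 1,701.67 / 2,229.82 = 76.31%.

Unemployment rate ≈ 4.12%; labor force participation rate ≈ 76.31%.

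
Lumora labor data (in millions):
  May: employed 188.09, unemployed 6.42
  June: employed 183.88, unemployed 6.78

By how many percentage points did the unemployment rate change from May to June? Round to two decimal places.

May: labor force = 188.09 + 6.42 = 194.51; u = 6.42/194.51 = 3.30%.
June: labor force = 183.88 + 6.78 = 190.66; u = 6.78/190.66 = 3.56%.
Change = 3.56% − 3.30% = +0.26 pp.

The unemployment rate changed by +0.26 percentage points.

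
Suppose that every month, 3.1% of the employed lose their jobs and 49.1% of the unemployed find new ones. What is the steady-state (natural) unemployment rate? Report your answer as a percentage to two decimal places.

Steady-state unemployment rate ≈ 5.94%.

At steady state the flows balance: s·E = f·U, so U/(E+U) = s/(s+f).
u* = 3.1 / (3.1 + 49.1) = 3.1 / 52.20 = 5.94%.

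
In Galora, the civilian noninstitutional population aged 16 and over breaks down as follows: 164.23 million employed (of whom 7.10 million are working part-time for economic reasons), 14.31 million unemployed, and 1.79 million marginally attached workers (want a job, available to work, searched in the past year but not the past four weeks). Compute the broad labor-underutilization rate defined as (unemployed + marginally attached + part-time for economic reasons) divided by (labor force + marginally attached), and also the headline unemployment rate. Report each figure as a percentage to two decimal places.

Labor force = 164.23 + 14.31 = 178.54 million.
Numerator = 14.31 + 1.79 + 7.10 = 23.20 million.
Denominator = 178.54 + 1.79 = 180.33 million.
Broad rate = 23.20 / 180.33 = 12.87%.
Headline unemployment rate = 14.31 / 178.54 = 8.02%.

Broad underutilization rate ≈ 12.87%; headline unemployment rate ≈ 8.02%.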